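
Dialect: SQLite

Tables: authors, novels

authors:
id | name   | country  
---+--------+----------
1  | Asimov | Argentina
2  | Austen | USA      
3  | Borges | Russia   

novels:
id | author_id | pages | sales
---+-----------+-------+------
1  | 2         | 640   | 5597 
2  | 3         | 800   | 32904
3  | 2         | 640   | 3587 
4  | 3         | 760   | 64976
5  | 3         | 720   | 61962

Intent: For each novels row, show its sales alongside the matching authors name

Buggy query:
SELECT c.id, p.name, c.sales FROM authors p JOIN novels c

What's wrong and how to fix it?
Bug: Missing join condition: each novels row is matched to all authors rows instead of just its own

Fix: Add ON c.author_id = p.id to the JOIN

Corrected query:
SELECT c.id, p.name, c.sales FROM authors p JOIN novels c ON c.author_id = p.id

Result:
id | name   | sales
---+--------+------
1  | Austen | 5597 
2  | Borges | 32904
3  | Austen | 3587 
4  | Borges | 64976
5  | Borges | 61962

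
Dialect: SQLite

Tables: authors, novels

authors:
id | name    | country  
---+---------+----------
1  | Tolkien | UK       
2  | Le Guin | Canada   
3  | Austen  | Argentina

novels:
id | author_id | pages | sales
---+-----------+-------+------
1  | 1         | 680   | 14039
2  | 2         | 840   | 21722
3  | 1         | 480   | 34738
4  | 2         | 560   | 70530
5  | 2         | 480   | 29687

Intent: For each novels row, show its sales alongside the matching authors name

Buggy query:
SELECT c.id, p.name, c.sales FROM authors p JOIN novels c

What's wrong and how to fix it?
Bug: JOIN with no ON clause produces a cartesian product; every novels row pairs with every authors row

Fix: Add ON c.author_id = p.id to the JOIN

Corrected query:
SELECT c.id, p.name, c.sales FROM authors p JOIN novels c ON c.author_id = p.id

Result:
id | name    | sales
---+---------+------
1  | Tolkien | 14039
2  | Le Guin | 21722
3  | Tolkien | 34738
4  | Le Guin | 70530
5  | Le Guin | 29687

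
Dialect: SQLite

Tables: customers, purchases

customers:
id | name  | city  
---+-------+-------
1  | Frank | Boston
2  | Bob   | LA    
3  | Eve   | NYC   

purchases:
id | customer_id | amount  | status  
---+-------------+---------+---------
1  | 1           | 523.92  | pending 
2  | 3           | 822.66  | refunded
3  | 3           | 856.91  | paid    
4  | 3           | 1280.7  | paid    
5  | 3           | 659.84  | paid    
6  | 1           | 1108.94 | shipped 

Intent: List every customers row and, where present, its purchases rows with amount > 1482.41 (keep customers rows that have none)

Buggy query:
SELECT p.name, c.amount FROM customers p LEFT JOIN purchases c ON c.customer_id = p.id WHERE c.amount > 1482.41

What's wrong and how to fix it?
Bug: Filtering c.amount in WHERE discards the NULL rows produced by LEFT JOIN, turning it into an inner join

Fix: Put 'c.amount > 1482.41' in the JOIN's ON clause instead of WHERE

Corrected query:
SELECT p.name, c.amount FROM customers p LEFT JOIN purchases c ON c.customer_id = p.id AND c.amount > 1482.41

Result:
name  | amount
------+-------
Frank | NULL  
Bob   | NULL  
Eve   | NULL  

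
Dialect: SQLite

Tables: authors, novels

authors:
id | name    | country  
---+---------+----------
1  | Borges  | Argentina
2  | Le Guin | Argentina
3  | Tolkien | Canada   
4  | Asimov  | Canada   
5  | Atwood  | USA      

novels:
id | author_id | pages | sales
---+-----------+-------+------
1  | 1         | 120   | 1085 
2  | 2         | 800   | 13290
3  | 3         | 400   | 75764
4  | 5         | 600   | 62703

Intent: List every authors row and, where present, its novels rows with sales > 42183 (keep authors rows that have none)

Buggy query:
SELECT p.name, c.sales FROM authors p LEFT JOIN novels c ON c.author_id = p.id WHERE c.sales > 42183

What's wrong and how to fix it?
Bug: Filtering c.sales in WHERE discards the NULL rows produced by LEFT JOIN, turning it into an inner join

Fix: Put 'c.sales > 42183' in the JOIN's ON clause instead of WHERE

Corrected query:
SELECT p.name, c.sales FROM authors p LEFT JOIN novels c ON c.author_id = p.id AND c.sales > 42183

Result:
name    | sales
--------+------
Borges  | NULL 
Le Guin | NULL 
Tolkien | 75764
Asimov  | NULL 
Atwood  | 62703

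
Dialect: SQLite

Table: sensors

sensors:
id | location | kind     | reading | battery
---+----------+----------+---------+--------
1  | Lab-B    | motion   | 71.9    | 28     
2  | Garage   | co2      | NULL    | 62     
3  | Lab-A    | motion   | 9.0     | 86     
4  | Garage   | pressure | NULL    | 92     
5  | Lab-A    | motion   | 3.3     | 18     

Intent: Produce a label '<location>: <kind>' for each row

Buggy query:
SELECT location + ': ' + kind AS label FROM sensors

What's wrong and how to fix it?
Bug: '+' is numeric addition; on text columns SQLite converts them to 0 instead of concatenating

Fix: Replace + with || to concatenate text

Corrected query:
SELECT location || ': ' || kind AS label FROM sensors

Result:
label           
----------------
Lab-B: motion   
Garage: co2     
Lab-A: motion   
Garage: pressure
Lab-A: motion   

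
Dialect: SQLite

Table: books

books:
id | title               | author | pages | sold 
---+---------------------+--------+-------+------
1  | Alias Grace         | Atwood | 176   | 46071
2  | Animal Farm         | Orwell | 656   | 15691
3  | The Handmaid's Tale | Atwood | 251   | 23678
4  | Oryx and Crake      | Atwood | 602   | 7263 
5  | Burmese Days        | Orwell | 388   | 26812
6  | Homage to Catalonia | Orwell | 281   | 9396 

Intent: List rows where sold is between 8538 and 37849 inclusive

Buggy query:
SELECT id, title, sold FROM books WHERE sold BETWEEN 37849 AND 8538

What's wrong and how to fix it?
Bug: BETWEEN expects the lower bound first; with 37849 AND 8538 the range is empty

Fix: Swap the bounds so the smaller value comes first

Corrected query:
SELECT id, title, sold FROM books WHERE sold BETWEEN 8538 AND 37849

Result:
id | title               | sold 
---+---------------------+------
2  | Animal Farm         | 15691
3  | The Handmaid's Tale | 23678
5  | Burmese Days        | 26812
6  | Homage to Catalonia | 9396 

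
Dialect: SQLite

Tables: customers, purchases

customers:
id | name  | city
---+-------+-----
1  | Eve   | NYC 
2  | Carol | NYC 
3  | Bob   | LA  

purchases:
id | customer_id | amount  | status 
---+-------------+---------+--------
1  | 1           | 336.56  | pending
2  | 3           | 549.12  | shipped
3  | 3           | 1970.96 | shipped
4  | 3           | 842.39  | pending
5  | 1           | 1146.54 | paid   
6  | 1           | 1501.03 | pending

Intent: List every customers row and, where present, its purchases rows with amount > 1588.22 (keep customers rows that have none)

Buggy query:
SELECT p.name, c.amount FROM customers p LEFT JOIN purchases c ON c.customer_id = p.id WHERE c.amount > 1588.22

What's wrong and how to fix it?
Bug: Filtering c.amount in WHERE discards the NULL rows produced by LEFT JOIN, turning it into an inner join

Fix: Put 'c.amount > 1588.22' in the JOIN's ON clause instead of WHERE

Corrected query:
SELECT p.name, c.amount FROM customers p LEFT JOIN purchases c ON c.customer_id = p.id AND c.amount > 1588.22

Result:
name  | amount 
------+--------
Eve   | NULL   
Carol | NULL   
Bob   | 1970.96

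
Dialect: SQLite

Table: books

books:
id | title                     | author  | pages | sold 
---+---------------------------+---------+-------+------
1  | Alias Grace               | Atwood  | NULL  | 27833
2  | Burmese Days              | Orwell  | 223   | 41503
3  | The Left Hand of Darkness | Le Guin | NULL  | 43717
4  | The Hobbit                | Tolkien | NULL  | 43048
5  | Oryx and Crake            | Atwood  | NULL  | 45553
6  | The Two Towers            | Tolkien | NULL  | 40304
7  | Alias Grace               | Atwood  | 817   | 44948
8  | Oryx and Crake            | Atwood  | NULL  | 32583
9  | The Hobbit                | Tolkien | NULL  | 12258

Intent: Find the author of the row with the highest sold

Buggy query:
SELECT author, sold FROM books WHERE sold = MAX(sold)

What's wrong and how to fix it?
Bug: WHERE is evaluated per row; an aggregate over the whole table isn't defined there

Fix: Use a subquery: WHERE sold = (SELECT MAX(sold) FROM books)

Corrected query:
SELECT author, sold FROM books WHERE sold = (SELECT MAX(sold) FROM books)

Result:
author | sold 
-------+------
Atwood | 45553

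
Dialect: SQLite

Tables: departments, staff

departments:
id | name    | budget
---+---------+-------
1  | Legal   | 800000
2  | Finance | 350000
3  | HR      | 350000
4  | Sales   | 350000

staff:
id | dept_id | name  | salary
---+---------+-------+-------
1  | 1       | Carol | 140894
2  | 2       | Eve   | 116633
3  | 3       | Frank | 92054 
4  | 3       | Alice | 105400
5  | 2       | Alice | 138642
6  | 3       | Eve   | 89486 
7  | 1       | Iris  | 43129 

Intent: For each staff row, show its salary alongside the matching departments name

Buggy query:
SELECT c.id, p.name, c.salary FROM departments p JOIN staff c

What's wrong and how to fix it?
Bug: JOIN with no ON clause produces a cartesian product; every staff row pairs with every departments row

Fix: Add ON c.dept_id = p.id to the JOIN

Corrected query:
SELECT c.id, p.name, c.salary FROM departments p JOIN staff c ON c.dept_id = p.id

Result:
id | name    | salary
---+---------+-------
1  | Legal   | 140894
2  | Finance | 116633
3  | HR      | 92054 
4  | HR      | 105400
5  | Finance | 138642
6  | HR      | 89486 
7  | Legal   | 43129 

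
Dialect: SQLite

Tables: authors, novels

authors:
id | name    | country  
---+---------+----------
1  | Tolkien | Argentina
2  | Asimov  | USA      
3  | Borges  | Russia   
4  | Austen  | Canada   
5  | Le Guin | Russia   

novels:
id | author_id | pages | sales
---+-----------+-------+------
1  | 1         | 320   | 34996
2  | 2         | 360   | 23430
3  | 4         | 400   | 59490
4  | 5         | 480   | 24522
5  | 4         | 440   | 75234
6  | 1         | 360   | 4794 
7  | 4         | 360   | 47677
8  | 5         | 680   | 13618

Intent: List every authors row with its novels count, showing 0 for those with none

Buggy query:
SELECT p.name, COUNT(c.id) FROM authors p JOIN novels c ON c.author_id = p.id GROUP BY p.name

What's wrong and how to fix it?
Bug: INNER JOIN drops authors rows that have no matching novels rows

Fix: Switch to LEFT JOIN to retain unmatched parent rows

Corrected query:
SELECT p.name, COUNT(c.id) FROM authors p LEFT JOIN novels c ON c.author_id = p.id GROUP BY p.name

Result:
name    | COUNT(c.id)
--------+------------
Asimov  | 1          
Austen  | 3          
Borges  | 0          
Le Guin | 2          
Tolkien | 2          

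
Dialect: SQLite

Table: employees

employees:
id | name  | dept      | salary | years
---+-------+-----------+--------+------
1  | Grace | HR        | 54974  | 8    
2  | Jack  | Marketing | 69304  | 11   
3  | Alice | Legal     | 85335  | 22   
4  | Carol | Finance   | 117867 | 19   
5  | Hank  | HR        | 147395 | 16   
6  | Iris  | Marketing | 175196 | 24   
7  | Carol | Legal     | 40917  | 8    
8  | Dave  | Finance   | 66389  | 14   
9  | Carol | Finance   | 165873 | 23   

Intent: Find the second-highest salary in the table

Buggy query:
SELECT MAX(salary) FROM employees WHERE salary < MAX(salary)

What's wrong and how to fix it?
Bug: The inner MAX is an aggregate inside WHERE, which is not allowed

Fix: Compute the overall MAX in a subquery, then take MAX of rows below it

Corrected query:
SELECT MAX(salary) FROM employees WHERE salary < (SELECT MAX(salary) FROM employees)

Result:
MAX(salary)
-----------
165873     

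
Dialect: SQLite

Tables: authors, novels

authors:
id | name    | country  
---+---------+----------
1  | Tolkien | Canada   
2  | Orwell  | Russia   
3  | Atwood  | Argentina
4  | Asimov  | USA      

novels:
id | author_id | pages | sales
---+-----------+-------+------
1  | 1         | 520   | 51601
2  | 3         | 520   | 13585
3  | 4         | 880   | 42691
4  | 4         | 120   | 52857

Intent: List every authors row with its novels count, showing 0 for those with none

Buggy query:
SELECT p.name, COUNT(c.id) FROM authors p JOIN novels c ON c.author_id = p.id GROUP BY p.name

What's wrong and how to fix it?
Bug: An inner join excludes parents with zero children

Fix: Switch to LEFT JOIN to retain unmatched parent rows

Corrected query:
SELECT p.name, COUNT(c.id) FROM authors p LEFT JOIN novels c ON c.author_id = p.id GROUP BY p.name

Result:
name    | COUNT(c.id)
--------+------------
Asimov  | 2          
Atwood  | 1          
Orwell  | 0          
Tolkien | 1          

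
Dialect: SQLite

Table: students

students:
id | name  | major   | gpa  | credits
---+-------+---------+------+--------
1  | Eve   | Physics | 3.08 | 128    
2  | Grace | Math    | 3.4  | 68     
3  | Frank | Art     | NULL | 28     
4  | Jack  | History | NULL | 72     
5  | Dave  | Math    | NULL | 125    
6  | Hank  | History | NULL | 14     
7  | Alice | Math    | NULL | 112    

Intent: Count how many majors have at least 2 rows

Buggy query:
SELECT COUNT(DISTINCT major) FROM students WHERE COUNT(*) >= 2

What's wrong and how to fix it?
Bug: WHERE filters individual rows, not groups, so a group-level COUNT is invalid there

Fix: Group first with HAVING COUNT(*) >= 2, then COUNT the resulting groups

Corrected query:
SELECT COUNT(*) FROM (SELECT major FROM students GROUP BY major HAVING COUNT(*) >= 2)

Result:
COUNT(*)
--------
2       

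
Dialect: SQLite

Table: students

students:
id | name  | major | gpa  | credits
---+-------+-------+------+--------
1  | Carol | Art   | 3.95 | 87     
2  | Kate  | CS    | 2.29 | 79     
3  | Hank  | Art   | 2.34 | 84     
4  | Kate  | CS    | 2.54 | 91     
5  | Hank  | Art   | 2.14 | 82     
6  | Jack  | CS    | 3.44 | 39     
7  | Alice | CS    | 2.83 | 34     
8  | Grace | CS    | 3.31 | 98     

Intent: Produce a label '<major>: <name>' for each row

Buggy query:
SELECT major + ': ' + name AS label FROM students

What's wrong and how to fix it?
Bug: '+' is numeric addition; on text columns SQLite converts them to 0 instead of concatenating

Fix: Replace + with || to concatenate text

Corrected query:
SELECT major || ': ' || name AS label FROM students

Result:
label     
----------
Art: Carol
CS: Kate  
Art: Hank 
CS: Kate  
Art: Hank 
CS: Jack  
CS: Alice 
CS: Grace 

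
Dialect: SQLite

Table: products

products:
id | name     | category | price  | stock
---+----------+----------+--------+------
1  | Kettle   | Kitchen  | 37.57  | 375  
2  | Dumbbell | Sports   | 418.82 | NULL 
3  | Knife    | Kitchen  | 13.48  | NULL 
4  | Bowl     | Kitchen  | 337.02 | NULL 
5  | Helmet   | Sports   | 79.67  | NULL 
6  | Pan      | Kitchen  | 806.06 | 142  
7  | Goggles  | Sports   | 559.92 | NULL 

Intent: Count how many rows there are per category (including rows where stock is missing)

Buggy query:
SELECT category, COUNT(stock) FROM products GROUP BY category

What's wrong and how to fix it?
Bug: COUNT(stock) skips NULLs, so groups with missing stock are undercounted

Fix: Use COUNT(*) to count all rows regardless of NULL

Corrected query:
SELECT category, COUNT(*) FROM products GROUP BY category

Result:
category | COUNT(*)
---------+---------
Kitchen  | 4       
Sports   | 3       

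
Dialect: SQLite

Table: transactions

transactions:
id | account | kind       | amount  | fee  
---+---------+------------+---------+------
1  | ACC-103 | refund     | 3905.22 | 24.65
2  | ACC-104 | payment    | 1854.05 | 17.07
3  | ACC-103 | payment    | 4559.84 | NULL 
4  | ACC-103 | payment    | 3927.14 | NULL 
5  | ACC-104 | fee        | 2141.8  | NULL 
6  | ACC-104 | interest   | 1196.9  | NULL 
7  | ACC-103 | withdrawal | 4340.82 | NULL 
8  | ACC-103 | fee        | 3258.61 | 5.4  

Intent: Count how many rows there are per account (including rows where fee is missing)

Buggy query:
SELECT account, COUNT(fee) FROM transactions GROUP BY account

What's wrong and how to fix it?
Bug: COUNT(fee) skips NULLs, so groups with missing fee are undercounted

Fix: Replace COUNT(fee) with COUNT(*)

Corrected query:
SELECT account, COUNT(*) FROM transactions GROUP BY account

Result:
account | COUNT(*)
--------+---------
ACC-103 | 5       
ACC-104 | 3       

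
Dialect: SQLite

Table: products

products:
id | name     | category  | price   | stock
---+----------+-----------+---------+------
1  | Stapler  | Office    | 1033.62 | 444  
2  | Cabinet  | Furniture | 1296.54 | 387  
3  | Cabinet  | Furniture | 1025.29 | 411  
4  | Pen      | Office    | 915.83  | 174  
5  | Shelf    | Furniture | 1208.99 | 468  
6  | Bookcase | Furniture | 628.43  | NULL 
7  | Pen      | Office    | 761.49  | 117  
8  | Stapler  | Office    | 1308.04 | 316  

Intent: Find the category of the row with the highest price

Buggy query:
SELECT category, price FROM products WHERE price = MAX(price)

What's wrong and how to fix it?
Bug: MAX(price) is an aggregate and cannot be used directly in WHERE

Fix: Wrap MAX in a scalar subquery so WHERE compares against a single value

Corrected query:
SELECT category, price FROM products WHERE price = (SELECT MAX(price) FROM products)

Result:
category | price  
---------+--------
Office   | 1308.04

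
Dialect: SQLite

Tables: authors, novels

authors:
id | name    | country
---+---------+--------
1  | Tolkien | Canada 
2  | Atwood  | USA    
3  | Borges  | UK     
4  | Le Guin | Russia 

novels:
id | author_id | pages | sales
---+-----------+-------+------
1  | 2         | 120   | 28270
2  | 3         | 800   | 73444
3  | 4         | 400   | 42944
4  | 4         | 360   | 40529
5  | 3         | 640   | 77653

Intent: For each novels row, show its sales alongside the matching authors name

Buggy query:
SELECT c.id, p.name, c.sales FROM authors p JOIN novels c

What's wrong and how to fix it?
Bug: Missing join condition: each novels row is matched to all authors rows instead of just its own

Fix: Add ON c.author_id = p.id to the JOIN

Corrected query:
SELECT c.id, p.name, c.sales FROM authors p JOIN novels c ON c.author_id = p.id

Result:
id | name    | sales
---+---------+------
1  | Atwood  | 28270
2  | Borges  | 73444
3  | Le Guin | 42944
4  | Le Guin | 40529
5  | Borges  | 77653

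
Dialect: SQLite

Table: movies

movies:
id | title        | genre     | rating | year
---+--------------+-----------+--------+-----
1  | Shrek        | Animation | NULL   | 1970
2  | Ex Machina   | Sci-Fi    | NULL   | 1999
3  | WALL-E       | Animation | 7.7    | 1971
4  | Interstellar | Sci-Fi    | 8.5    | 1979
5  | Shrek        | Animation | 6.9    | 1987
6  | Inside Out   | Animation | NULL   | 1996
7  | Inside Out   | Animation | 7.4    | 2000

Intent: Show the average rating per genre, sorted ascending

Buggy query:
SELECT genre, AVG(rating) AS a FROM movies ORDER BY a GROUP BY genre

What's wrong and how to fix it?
Bug: ORDER BY appears before GROUP BY; SQL clause order requires GROUP BY first

Fix: Reorder: SELECT … FROM … GROUP BY … ORDER BY …

Corrected query:
SELECT genre, AVG(rating) AS a FROM movies GROUP BY genre ORDER BY a

Result:
genre     | a       
----------+---------
Animation | 7.333333
Sci-Fi    | 8.5     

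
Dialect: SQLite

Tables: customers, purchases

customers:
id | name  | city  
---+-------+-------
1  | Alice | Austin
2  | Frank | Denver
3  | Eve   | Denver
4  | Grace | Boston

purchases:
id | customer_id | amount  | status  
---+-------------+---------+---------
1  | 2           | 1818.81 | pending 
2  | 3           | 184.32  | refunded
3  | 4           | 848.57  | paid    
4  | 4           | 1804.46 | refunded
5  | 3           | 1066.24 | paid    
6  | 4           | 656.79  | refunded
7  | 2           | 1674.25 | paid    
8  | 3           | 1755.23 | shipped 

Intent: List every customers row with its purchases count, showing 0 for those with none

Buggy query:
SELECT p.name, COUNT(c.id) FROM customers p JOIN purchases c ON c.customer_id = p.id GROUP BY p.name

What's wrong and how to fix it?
Bug: INNER JOIN drops customers rows that have no matching purchases rows

Fix: Switch to LEFT JOIN to retain unmatched parent rows

Corrected query:
SELECT p.name, COUNT(c.id) FROM customers p LEFT JOIN purchases c ON c.customer_id = p.id GROUP BY p.name

Result:
name  | COUNT(c.id)
------+------------
Alice | 0          
Eve   | 3          
Frank | 2          
Grace | 3          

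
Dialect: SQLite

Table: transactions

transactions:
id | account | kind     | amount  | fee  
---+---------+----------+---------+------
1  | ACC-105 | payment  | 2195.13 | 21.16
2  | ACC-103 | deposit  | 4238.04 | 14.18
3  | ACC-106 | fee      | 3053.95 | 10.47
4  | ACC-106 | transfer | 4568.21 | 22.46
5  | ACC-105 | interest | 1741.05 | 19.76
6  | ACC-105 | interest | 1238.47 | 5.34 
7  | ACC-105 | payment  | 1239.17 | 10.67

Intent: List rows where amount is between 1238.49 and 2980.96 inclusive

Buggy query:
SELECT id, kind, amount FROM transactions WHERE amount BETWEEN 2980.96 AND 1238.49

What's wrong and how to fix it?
Bug: BETWEEN expects the lower bound first; with 2980.96 AND 1238.49 the range is empty

Fix: Swap the bounds so the smaller value comes first

Corrected query:
SELECT id, kind, amount FROM transactions WHERE amount BETWEEN 1238.49 AND 2980.96

Result:
id | kind     | amount 
---+----------+--------
1  | payment  | 2195.13
5  | interest | 1741.05
7  | payment  | 1239.17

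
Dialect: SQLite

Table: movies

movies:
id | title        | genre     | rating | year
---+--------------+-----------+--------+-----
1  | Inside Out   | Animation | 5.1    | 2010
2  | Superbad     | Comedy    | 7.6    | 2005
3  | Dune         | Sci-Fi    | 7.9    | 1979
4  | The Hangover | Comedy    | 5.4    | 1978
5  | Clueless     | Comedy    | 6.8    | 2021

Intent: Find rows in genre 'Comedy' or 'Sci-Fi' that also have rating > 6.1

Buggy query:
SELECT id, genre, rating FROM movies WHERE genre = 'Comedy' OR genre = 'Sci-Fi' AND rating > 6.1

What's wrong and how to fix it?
Bug: Without parentheses, AND is evaluated before OR, so the rating filter only applies to the 'Sci-Fi' branch

Fix: Add parentheses around the OR so the AND applies to both alternatives

Corrected query:
SELECT id, genre, rating FROM movies WHERE (genre = 'Comedy' OR genre = 'Sci-Fi') AND rating > 6.1

Result:
id | genre  | rating
---+--------+-------
2  | Comedy | 7.6   
3  | Sci-Fi | 7.9   
5  | Comedy | 6.8   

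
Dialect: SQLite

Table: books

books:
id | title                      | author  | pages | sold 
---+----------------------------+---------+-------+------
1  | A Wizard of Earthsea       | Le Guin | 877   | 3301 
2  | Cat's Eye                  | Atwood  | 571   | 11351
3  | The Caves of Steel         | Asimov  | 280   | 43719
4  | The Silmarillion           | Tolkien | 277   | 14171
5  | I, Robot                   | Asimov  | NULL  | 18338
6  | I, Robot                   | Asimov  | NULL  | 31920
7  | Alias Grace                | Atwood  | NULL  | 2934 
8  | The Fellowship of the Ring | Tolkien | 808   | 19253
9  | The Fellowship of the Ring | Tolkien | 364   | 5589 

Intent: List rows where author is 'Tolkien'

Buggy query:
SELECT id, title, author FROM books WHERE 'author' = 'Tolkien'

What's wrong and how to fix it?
Bug: 'author' in single quotes is a string literal, not the column; the comparison is literal-vs-literal and never true

Fix: Remove the quotes around the column name (or use double quotes for an identifier)

Corrected query:
SELECT id, title, author FROM books WHERE author = 'Tolkien'

Result:
id | title                      | author 
---+----------------------------+--------
4  | The Silmarillion           | Tolkien
8  | The Fellowship of the Ring | Tolkien
9  | The Fellowship of the Ring | Tolkien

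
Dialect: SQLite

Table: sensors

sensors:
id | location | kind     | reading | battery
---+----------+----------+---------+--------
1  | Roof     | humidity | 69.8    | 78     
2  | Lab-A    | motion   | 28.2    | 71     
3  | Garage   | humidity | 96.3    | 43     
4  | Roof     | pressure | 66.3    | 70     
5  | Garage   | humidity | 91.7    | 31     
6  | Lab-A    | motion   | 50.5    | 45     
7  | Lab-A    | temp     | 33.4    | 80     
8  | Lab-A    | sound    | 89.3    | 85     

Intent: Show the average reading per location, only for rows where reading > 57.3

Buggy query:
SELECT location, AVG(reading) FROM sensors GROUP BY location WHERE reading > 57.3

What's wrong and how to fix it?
Bug: WHERE cannot follow GROUP BY

Fix: Place WHERE between FROM and GROUP BY

Corrected query:
SELECT location, AVG(reading) FROM sensors WHERE reading > 57.3 GROUP BY location

Result:
location | AVG(reading)
---------+-------------
Garage   | 94          
Lab-A    | 89.3        
Roof     | 68.05       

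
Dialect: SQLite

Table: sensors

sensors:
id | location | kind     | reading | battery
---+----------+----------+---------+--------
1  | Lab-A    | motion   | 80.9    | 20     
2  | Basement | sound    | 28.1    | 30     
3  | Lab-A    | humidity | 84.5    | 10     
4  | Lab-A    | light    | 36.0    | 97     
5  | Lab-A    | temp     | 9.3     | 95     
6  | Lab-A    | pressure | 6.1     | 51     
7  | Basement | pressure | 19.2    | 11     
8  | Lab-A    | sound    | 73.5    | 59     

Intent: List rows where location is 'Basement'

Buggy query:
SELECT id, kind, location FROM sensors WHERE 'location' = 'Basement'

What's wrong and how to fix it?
Bug: 'location' in single quotes is a string literal, not the column; the comparison is literal-vs-literal and never true

Fix: Remove the quotes around the column name (or use double quotes for an identifier)

Corrected query:
SELECT id, kind, location FROM sensors WHERE location = 'Basement'

Result:
id | kind     | location
---+----------+---------
2  | sound    | Basement
7  | pressure | Basement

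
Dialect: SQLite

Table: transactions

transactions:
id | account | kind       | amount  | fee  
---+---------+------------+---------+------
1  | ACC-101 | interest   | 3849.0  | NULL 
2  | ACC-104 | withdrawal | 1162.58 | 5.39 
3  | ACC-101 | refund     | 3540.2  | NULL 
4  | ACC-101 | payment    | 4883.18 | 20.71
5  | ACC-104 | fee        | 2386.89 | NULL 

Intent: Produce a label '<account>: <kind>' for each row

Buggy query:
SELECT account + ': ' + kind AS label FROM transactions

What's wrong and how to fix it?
Bug: '+' is numeric addition; on text columns SQLite converts them to 0 instead of concatenating

Fix: Use the || operator for string concatenation

Corrected query:
SELECT account || ': ' || kind AS label FROM transactions

Result:
label              
-------------------
ACC-101: interest  
ACC-104: withdrawal
ACC-101: refund    
ACC-101: payment   
ACC-104: fee       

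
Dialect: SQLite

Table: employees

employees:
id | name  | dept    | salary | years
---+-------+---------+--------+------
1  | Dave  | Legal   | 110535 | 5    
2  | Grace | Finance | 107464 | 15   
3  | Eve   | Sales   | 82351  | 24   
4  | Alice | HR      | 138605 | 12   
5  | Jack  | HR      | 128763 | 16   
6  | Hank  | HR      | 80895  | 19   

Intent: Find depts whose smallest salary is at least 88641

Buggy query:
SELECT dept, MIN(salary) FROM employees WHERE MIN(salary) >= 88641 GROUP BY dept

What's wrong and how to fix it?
Bug: MIN() in WHERE is a misuse of aggregate

Fix: Use HAVING for the per-group MIN condition

Corrected query:
SELECT dept, MIN(salary) FROM employees GROUP BY dept HAVING MIN(salary) >= 88641

Result:
dept    | MIN(salary)
--------+------------
Finance | 107464     
Legal   | 110535     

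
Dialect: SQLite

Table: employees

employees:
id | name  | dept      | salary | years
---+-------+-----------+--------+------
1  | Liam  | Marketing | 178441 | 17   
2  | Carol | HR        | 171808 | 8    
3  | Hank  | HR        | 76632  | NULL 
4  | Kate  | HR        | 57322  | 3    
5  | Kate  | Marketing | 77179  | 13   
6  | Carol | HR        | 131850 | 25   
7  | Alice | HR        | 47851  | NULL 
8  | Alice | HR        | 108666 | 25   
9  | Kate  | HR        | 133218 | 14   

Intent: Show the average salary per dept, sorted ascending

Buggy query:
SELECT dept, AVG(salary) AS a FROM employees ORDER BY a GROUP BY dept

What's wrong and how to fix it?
Bug: GROUP BY must precede ORDER BY

Fix: Move ORDER BY to the end, after GROUP BY

Corrected query:
SELECT dept, AVG(salary) AS a FROM employees GROUP BY dept ORDER BY a

Result:
dept      | a            
----------+--------------
HR        | 103906.714286
Marketing | 127810       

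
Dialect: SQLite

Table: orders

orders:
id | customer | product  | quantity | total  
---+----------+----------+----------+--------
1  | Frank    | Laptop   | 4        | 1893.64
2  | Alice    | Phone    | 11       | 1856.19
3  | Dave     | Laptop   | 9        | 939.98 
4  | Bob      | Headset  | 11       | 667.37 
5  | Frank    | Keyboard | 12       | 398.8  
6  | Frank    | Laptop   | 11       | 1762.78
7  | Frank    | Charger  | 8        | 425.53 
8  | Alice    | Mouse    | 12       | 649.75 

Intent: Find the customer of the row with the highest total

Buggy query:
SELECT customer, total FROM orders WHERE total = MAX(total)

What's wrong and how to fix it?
Bug: MAX(total) is an aggregate and cannot be used directly in WHERE

Fix: Use a subquery: WHERE total = (SELECT MAX(total) FROM orders)

Corrected query:
SELECT customer, total FROM orders WHERE total = (SELECT MAX(total) FROM orders)

Result:
customer | total  
---------+--------
Frank    | 1893.64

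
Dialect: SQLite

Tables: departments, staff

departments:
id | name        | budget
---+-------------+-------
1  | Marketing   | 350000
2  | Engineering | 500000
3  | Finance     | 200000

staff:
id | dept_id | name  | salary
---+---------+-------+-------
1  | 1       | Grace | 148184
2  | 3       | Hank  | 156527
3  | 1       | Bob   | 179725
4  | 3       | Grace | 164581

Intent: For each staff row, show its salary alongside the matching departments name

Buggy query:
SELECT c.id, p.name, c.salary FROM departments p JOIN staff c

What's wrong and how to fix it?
Bug: Missing join condition: each staff row is matched to all departments rows instead of just its own

Fix: Add ON c.dept_id = p.id to the JOIN

Corrected query:
SELECT c.id, p.name, c.salary FROM departments p JOIN staff c ON c.dept_id = p.id

Result:
id | name      | salary
---+-----------+-------
1  | Marketing | 148184
2  | Finance   | 156527
3  | Marketing | 179725
4  | Finance   | 164581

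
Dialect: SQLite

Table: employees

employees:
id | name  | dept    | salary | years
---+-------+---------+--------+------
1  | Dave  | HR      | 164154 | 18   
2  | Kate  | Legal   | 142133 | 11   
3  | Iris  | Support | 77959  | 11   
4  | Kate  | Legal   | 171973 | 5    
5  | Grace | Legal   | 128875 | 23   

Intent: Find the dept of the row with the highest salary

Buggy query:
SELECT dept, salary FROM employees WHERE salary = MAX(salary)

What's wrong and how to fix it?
Bug: MAX(salary) is an aggregate and cannot be used directly in WHERE

Fix: Wrap MAX in a scalar subquery so WHERE compares against a single value

Corrected query:
SELECT dept, salary FROM employees WHERE salary = (SELECT MAX(salary) FROM employees)

Result:
dept  | salary
------+-------
Legal | 171973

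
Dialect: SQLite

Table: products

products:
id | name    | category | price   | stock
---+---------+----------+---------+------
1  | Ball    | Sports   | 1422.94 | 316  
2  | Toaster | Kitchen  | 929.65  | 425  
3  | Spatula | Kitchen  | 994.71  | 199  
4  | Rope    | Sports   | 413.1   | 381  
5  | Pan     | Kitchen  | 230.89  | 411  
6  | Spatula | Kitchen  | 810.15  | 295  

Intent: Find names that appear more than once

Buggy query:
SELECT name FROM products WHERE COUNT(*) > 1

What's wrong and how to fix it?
Bug: COUNT(*) is an aggregate and cannot be used in WHERE

Fix: Group first, then use HAVING for the count condition

Corrected query:
SELECT name FROM products GROUP BY name HAVING COUNT(*) > 1

Result:
name   
-------
Spatula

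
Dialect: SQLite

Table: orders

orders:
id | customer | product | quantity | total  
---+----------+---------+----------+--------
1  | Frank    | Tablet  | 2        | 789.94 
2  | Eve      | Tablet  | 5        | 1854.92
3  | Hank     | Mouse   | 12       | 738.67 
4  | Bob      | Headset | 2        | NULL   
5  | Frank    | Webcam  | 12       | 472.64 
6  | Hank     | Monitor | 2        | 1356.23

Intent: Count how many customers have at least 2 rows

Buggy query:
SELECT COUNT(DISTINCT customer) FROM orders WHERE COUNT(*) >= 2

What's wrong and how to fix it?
Bug: WHERE filters individual rows, not groups, so a group-level COUNT is invalid there

Fix: Group first with HAVING COUNT(*) >= 2, then COUNT the resulting groups

Corrected query:
SELECT COUNT(*) FROM (SELECT customer FROM orders GROUP BY customer HAVING COUNT(*) >= 2)

Result:
COUNT(*)
--------
2       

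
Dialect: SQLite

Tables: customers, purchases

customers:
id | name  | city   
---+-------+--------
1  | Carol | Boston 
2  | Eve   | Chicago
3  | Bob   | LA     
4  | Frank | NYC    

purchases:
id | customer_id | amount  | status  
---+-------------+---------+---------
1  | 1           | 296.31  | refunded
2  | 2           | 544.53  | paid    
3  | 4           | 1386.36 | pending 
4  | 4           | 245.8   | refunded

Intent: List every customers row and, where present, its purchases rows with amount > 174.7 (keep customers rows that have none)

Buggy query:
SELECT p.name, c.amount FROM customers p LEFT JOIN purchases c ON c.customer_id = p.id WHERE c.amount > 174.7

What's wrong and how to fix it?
Bug: Filtering c.amount in WHERE discards the NULL rows produced by LEFT JOIN, turning it into an inner join

Fix: Put 'c.amount > 174.7' in the JOIN's ON clause instead of WHERE

Corrected query:
SELECT p.name, c.amount FROM customers p LEFT JOIN purchases c ON c.customer_id = p.id AND c.amount > 174.7

Result:
name  | amount 
------+--------
Carol | 296.31 
Eve   | 544.53 
Bob   | NULL   
Frank | 245.8  
Frank | 1386.36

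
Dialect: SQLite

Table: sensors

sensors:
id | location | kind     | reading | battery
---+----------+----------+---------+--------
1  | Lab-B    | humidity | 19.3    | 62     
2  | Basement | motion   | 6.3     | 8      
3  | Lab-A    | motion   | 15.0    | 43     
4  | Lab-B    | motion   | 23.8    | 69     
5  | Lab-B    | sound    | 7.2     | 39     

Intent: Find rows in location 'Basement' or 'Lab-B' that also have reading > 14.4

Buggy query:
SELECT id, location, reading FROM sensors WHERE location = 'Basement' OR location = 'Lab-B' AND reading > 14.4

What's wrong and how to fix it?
Bug: AND binds tighter than OR, so this parses as location = 'Basement' OR (location = 'Lab-B' AND reading > 14.4)

Fix: Group the OR with parentheses (or use IN), then AND the threshold

Corrected query:
SELECT id, location, reading FROM sensors WHERE (location = 'Basement' OR location = 'Lab-B') AND reading > 14.4

Result:
id | location | reading
---+----------+--------
1  | Lab-B    | 19.3   
4  | Lab-B    | 23.8   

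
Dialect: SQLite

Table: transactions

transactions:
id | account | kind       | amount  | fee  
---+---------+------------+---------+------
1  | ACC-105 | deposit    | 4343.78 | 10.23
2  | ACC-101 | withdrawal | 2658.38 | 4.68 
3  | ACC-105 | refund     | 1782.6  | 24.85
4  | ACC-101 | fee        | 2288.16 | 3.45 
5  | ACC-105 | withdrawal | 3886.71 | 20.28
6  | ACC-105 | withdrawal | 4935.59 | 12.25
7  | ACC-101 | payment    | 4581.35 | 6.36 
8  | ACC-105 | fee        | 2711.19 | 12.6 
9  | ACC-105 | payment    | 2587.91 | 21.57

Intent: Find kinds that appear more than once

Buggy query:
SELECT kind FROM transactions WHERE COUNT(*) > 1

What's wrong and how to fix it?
Bug: COUNT(*) is an aggregate and cannot be used in WHERE

Fix: Group first, then use HAVING for the count condition

Corrected query:
SELECT kind FROM transactions GROUP BY kind HAVING COUNT(*) > 1

Result:
kind      
----------
fee       
payment   
withdrawal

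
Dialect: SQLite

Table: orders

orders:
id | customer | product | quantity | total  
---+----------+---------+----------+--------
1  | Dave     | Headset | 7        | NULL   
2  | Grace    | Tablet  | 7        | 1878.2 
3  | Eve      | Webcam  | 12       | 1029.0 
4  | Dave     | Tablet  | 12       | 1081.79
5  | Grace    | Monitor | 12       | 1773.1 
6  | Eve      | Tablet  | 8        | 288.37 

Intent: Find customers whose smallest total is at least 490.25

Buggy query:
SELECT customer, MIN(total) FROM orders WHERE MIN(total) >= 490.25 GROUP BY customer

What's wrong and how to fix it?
Bug: MIN() in WHERE is a misuse of aggregate

Fix: Replace WHERE with HAVING after the GROUP BY

Corrected query:
SELECT customer, MIN(total) FROM orders GROUP BY customer HAVING MIN(total) >= 490.25

Result:
customer | MIN(total)
---------+-----------
Dave     | 1081.79   
Grace    | 1773.1    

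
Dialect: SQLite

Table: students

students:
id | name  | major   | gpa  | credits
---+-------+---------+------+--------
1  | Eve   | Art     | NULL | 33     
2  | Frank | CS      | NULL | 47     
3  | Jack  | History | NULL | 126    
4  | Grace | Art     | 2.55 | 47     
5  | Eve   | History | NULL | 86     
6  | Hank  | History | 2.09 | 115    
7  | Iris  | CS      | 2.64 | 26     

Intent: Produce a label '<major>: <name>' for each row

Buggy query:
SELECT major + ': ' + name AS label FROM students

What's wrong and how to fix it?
Bug: '+' is numeric addition; on text columns SQLite converts them to 0 instead of concatenating

Fix: Replace + with || to concatenate text

Corrected query:
SELECT major || ': ' || name AS label FROM students

Result:
label        
-------------
Art: Eve     
CS: Frank    
History: Jack
Art: Grace   
History: Eve 
History: Hank
CS: Iris     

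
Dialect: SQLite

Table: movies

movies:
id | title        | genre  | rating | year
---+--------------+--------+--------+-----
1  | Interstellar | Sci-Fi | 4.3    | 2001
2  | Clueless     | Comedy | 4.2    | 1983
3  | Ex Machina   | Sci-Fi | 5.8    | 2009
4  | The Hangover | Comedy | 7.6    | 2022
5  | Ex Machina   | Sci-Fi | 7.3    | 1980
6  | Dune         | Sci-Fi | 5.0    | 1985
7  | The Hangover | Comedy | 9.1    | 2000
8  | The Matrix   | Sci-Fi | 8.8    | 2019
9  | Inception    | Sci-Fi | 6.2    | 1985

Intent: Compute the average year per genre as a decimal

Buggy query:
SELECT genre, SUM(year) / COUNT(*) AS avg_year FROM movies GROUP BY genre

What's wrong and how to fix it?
Bug: Both operands are integers, so '/' performs integer division and truncates

Fix: Cast one side to REAL so the division keeps the fractional part

Corrected query:
SELECT genre, SUM(year) * 1.0 / COUNT(*) AS avg_year FROM movies GROUP BY genre

Result:
genre  | avg_year   
-------+------------
Comedy | 2001.666667
Sci-Fi | 1996.5     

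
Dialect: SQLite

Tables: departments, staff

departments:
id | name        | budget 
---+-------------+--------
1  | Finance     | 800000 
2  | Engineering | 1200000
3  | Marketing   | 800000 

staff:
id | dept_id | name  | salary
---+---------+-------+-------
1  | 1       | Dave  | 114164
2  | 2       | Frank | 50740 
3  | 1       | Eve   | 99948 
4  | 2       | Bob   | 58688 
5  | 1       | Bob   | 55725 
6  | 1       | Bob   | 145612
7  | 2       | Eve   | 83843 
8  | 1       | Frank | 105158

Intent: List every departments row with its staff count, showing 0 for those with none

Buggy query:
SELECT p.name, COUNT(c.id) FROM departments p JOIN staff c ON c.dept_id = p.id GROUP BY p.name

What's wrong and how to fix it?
Bug: INNER JOIN drops departments rows that have no matching staff rows

Fix: Switch to LEFT JOIN to retain unmatched parent rows

Corrected query:
SELECT p.name, COUNT(c.id) FROM departments p LEFT JOIN staff c ON c.dept_id = p.id GROUP BY p.name

Result:
name        | COUNT(c.id)
------------+------------
Engineering | 3          
Finance     | 5          
Marketing   | 0          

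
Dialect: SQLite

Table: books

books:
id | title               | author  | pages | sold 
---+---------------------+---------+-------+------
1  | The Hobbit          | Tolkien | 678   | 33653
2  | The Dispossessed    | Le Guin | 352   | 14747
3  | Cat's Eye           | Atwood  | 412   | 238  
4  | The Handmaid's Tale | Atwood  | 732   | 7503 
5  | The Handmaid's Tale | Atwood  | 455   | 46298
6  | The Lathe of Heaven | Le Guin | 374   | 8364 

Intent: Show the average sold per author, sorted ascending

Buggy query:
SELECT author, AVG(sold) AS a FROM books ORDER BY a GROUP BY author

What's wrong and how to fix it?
Bug: ORDER BY appears before GROUP BY; SQL clause order requires GROUP BY first

Fix: Reorder: SELECT … FROM … GROUP BY … ORDER BY …

Corrected query:
SELECT author, AVG(sold) AS a FROM books GROUP BY author ORDER BY a

Result:
author  | a      
--------+--------
Le Guin | 11555.5
Atwood  | 18013  
Tolkien | 33653  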